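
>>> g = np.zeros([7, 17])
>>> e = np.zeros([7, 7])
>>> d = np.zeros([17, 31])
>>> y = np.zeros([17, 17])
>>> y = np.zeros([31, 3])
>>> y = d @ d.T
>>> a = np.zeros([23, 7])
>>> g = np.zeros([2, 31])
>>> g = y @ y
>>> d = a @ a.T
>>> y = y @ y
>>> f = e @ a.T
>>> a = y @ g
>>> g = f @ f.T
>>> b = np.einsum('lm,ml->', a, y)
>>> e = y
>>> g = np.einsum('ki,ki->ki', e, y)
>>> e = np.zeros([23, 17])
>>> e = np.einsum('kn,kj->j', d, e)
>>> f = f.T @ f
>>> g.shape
(17, 17)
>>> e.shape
(17,)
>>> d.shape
(23, 23)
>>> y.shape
(17, 17)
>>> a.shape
(17, 17)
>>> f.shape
(23, 23)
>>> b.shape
()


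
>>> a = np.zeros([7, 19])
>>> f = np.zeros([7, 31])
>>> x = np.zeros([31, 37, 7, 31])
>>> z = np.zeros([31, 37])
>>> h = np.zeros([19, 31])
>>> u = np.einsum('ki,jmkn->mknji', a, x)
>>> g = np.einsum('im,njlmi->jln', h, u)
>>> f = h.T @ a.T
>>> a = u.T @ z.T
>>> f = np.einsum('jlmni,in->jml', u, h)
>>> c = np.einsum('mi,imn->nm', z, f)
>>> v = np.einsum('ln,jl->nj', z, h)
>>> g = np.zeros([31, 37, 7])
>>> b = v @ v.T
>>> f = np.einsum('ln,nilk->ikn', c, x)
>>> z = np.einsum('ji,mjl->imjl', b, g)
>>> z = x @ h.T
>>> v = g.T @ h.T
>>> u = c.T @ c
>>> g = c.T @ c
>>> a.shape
(19, 31, 31, 7, 31)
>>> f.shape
(37, 31, 31)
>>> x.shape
(31, 37, 7, 31)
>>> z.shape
(31, 37, 7, 19)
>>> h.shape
(19, 31)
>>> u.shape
(31, 31)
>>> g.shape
(31, 31)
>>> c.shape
(7, 31)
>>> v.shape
(7, 37, 19)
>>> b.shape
(37, 37)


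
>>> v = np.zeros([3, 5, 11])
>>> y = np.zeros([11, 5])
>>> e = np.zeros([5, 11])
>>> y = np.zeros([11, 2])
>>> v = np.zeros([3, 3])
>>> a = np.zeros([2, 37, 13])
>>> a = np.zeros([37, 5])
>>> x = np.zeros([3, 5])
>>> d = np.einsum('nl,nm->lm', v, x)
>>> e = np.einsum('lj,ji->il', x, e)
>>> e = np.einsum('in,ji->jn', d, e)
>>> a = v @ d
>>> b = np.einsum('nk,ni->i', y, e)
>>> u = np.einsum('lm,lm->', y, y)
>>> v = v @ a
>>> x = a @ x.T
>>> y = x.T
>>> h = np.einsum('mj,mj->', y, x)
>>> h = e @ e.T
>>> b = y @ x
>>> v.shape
(3, 5)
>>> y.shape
(3, 3)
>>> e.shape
(11, 5)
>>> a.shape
(3, 5)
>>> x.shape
(3, 3)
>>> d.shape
(3, 5)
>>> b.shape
(3, 3)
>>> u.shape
()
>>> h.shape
(11, 11)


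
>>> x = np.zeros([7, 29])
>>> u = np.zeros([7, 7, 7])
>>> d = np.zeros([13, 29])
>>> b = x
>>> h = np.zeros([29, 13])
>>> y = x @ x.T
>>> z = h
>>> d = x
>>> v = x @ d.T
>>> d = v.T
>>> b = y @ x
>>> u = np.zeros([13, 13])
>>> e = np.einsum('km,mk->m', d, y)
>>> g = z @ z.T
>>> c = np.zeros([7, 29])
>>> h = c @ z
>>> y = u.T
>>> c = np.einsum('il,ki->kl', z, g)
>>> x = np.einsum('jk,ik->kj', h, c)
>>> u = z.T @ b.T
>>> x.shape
(13, 7)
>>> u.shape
(13, 7)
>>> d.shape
(7, 7)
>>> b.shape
(7, 29)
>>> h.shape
(7, 13)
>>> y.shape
(13, 13)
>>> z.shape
(29, 13)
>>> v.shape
(7, 7)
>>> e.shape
(7,)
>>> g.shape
(29, 29)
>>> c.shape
(29, 13)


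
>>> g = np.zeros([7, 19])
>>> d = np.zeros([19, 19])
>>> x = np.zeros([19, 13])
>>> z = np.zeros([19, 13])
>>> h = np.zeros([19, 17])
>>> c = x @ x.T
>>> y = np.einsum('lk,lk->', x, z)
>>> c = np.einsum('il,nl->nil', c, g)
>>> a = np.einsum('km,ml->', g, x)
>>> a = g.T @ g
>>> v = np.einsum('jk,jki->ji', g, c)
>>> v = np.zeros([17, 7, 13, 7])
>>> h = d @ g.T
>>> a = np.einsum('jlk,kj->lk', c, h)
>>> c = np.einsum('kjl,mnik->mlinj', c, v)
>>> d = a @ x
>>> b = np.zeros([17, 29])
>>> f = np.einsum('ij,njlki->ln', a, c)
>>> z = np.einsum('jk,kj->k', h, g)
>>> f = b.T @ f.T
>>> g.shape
(7, 19)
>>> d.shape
(19, 13)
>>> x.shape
(19, 13)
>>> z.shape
(7,)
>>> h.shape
(19, 7)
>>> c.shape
(17, 19, 13, 7, 19)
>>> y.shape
()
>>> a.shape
(19, 19)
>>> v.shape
(17, 7, 13, 7)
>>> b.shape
(17, 29)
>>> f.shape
(29, 13)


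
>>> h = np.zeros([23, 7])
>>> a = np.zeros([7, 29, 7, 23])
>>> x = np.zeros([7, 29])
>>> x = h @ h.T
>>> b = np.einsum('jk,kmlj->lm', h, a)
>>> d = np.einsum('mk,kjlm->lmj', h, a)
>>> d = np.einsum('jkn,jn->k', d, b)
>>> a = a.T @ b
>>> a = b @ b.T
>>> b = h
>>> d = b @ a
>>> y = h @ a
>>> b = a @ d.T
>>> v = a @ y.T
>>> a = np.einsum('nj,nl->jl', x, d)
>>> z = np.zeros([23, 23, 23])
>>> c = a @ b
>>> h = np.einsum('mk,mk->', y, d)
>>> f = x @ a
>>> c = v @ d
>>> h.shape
()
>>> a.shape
(23, 7)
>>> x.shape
(23, 23)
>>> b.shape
(7, 23)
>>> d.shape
(23, 7)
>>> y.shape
(23, 7)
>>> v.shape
(7, 23)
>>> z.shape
(23, 23, 23)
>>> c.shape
(7, 7)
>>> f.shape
(23, 7)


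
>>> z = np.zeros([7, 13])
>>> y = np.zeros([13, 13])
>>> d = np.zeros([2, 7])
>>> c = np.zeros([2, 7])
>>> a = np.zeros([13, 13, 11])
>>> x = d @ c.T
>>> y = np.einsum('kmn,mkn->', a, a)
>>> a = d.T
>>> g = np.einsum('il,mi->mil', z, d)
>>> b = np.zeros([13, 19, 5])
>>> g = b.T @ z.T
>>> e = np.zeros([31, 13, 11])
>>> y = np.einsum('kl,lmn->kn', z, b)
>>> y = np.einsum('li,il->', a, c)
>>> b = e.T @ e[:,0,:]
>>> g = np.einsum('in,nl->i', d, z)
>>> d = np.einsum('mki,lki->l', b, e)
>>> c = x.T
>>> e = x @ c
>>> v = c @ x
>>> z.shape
(7, 13)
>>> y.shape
()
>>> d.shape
(31,)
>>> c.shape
(2, 2)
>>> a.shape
(7, 2)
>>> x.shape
(2, 2)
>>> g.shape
(2,)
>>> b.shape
(11, 13, 11)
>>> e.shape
(2, 2)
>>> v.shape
(2, 2)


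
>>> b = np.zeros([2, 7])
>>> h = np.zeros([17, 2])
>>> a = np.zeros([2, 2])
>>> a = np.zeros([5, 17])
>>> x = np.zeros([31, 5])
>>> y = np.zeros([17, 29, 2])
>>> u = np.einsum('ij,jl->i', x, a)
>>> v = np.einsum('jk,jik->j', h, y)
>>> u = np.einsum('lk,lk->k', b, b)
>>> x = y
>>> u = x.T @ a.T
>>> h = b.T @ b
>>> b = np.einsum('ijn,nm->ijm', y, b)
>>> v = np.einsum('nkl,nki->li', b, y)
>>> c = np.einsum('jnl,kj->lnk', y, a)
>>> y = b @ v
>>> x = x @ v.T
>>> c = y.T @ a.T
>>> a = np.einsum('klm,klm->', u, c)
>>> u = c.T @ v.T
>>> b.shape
(17, 29, 7)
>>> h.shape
(7, 7)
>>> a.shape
()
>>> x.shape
(17, 29, 7)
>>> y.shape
(17, 29, 2)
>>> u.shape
(5, 29, 7)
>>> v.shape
(7, 2)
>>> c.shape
(2, 29, 5)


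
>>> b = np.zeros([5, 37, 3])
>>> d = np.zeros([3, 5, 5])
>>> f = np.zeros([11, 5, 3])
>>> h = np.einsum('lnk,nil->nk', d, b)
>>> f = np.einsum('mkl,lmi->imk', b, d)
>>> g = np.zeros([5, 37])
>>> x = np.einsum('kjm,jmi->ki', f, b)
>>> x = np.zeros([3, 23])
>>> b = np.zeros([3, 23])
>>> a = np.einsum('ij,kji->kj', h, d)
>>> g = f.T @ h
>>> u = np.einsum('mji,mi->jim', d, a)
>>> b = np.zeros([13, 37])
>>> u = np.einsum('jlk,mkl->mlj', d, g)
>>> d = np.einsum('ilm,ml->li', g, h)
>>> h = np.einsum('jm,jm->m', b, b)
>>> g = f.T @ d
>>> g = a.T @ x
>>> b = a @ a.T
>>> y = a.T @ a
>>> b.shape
(3, 3)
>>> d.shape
(5, 37)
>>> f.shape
(5, 5, 37)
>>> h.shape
(37,)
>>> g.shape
(5, 23)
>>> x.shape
(3, 23)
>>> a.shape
(3, 5)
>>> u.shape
(37, 5, 3)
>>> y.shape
(5, 5)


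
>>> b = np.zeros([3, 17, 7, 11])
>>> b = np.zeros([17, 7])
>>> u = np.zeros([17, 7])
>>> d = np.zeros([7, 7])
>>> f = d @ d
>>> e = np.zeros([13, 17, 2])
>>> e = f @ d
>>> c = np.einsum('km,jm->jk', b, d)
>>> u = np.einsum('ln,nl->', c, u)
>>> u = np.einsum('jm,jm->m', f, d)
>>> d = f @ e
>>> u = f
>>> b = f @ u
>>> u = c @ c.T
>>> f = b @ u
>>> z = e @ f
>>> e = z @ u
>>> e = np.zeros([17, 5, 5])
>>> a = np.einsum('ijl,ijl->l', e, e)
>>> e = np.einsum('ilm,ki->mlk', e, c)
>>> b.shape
(7, 7)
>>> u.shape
(7, 7)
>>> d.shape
(7, 7)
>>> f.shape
(7, 7)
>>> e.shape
(5, 5, 7)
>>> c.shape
(7, 17)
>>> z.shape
(7, 7)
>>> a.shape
(5,)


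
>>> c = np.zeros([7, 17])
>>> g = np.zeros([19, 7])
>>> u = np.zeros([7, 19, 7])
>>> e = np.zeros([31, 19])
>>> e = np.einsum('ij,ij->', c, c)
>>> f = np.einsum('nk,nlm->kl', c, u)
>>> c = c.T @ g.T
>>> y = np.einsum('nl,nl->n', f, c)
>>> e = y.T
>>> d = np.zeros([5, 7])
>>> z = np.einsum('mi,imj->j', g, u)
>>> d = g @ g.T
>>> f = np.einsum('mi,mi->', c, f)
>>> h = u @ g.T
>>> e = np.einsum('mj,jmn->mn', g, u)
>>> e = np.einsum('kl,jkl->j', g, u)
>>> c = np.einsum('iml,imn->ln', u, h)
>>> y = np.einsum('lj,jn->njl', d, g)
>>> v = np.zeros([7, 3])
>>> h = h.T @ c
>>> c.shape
(7, 19)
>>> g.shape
(19, 7)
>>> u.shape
(7, 19, 7)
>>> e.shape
(7,)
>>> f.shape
()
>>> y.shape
(7, 19, 19)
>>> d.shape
(19, 19)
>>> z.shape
(7,)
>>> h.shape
(19, 19, 19)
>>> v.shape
(7, 3)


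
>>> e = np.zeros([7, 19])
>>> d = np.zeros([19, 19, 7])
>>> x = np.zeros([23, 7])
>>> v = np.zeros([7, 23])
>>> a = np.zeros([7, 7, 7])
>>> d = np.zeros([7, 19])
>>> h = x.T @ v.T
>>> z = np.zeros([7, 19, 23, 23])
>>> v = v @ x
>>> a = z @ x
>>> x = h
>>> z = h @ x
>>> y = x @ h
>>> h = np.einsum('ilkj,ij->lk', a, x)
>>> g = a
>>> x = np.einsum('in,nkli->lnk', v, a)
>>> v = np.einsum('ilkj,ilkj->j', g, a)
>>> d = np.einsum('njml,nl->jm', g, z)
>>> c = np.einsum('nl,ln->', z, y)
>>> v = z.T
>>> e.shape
(7, 19)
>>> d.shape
(19, 23)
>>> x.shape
(23, 7, 19)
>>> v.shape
(7, 7)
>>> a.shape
(7, 19, 23, 7)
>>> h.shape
(19, 23)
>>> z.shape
(7, 7)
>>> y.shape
(7, 7)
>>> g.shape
(7, 19, 23, 7)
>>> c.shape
()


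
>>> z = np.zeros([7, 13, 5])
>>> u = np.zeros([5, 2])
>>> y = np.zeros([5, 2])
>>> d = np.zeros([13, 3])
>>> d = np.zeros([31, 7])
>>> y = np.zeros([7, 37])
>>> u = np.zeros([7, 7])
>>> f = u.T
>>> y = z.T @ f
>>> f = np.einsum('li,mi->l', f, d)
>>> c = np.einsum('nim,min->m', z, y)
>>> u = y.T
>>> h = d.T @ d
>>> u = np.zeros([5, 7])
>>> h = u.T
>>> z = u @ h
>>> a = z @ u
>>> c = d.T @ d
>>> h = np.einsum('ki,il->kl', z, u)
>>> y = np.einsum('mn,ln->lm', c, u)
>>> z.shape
(5, 5)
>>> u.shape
(5, 7)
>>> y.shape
(5, 7)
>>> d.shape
(31, 7)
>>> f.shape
(7,)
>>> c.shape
(7, 7)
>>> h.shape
(5, 7)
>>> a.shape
(5, 7)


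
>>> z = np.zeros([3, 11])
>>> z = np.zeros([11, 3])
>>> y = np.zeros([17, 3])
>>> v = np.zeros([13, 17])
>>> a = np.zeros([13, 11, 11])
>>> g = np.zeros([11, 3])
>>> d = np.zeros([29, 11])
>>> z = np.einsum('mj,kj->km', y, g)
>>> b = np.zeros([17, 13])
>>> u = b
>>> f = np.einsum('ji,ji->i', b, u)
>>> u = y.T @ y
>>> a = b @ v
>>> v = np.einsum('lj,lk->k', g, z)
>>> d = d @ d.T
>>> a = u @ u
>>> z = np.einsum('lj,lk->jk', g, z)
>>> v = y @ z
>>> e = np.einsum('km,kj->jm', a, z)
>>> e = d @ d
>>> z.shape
(3, 17)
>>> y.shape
(17, 3)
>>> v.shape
(17, 17)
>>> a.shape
(3, 3)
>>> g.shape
(11, 3)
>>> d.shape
(29, 29)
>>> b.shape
(17, 13)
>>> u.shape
(3, 3)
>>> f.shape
(13,)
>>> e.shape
(29, 29)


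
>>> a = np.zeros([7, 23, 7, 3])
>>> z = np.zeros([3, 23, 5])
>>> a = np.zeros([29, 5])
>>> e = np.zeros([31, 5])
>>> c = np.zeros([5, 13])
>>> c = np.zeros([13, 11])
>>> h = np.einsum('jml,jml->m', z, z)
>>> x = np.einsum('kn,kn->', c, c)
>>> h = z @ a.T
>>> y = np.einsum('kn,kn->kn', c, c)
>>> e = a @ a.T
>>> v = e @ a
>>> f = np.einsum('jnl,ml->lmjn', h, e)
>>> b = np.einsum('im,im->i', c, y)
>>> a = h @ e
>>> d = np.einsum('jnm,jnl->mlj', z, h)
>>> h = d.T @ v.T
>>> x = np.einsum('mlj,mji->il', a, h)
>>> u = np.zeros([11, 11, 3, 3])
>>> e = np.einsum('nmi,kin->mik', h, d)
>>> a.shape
(3, 23, 29)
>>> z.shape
(3, 23, 5)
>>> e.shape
(29, 29, 5)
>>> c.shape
(13, 11)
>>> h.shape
(3, 29, 29)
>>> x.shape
(29, 23)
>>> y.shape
(13, 11)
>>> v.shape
(29, 5)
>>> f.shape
(29, 29, 3, 23)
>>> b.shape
(13,)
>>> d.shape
(5, 29, 3)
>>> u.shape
(11, 11, 3, 3)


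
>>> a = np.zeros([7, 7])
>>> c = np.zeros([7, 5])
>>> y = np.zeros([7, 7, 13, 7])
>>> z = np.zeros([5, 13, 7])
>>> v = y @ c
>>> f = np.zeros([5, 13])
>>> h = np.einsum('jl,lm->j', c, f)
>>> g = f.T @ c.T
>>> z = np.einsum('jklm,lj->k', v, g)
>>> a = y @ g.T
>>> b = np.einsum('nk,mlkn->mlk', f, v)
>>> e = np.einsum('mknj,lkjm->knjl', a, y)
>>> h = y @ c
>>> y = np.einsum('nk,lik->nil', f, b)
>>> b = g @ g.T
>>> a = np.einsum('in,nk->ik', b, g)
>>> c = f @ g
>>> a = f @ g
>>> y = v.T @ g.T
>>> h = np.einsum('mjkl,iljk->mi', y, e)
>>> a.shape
(5, 7)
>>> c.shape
(5, 7)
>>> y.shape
(5, 13, 7, 13)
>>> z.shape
(7,)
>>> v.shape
(7, 7, 13, 5)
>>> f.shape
(5, 13)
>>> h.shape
(5, 7)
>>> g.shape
(13, 7)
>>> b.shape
(13, 13)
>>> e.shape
(7, 13, 13, 7)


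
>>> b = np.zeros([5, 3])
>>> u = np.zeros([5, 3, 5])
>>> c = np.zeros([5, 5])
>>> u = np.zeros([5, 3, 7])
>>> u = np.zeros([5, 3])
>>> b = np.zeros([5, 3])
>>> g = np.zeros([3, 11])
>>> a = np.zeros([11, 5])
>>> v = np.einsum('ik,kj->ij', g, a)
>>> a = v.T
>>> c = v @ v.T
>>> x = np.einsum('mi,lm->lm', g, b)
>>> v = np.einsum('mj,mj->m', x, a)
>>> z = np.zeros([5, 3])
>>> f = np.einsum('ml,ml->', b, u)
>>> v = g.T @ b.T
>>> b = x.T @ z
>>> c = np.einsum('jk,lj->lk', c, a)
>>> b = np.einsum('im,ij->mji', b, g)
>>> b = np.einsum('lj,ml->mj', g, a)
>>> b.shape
(5, 11)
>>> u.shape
(5, 3)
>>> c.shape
(5, 3)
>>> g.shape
(3, 11)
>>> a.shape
(5, 3)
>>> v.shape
(11, 5)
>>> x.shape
(5, 3)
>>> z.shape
(5, 3)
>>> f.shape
()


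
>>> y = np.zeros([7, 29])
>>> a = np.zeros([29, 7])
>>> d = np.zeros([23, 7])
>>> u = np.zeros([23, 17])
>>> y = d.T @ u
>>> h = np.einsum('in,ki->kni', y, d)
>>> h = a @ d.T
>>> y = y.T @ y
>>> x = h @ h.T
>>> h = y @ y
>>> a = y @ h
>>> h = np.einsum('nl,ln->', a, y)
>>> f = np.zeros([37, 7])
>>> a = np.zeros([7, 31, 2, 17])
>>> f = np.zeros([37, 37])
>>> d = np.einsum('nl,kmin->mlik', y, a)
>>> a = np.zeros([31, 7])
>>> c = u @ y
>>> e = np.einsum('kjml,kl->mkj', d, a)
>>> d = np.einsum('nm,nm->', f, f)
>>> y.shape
(17, 17)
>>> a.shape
(31, 7)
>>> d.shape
()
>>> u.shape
(23, 17)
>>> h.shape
()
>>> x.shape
(29, 29)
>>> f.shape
(37, 37)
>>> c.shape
(23, 17)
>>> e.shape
(2, 31, 17)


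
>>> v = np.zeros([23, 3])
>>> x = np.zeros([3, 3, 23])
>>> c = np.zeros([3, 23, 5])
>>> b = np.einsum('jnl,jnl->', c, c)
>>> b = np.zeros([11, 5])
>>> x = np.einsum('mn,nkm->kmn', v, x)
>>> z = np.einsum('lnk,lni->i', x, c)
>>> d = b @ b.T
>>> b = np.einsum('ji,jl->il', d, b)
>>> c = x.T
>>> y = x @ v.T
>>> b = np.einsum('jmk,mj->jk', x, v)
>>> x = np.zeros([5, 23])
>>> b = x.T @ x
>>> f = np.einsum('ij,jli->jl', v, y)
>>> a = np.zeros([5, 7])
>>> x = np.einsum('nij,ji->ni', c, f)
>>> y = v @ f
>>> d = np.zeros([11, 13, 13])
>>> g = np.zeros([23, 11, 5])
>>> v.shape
(23, 3)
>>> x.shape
(3, 23)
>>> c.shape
(3, 23, 3)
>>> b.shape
(23, 23)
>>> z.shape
(5,)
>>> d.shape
(11, 13, 13)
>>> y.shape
(23, 23)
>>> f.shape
(3, 23)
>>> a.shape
(5, 7)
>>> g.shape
(23, 11, 5)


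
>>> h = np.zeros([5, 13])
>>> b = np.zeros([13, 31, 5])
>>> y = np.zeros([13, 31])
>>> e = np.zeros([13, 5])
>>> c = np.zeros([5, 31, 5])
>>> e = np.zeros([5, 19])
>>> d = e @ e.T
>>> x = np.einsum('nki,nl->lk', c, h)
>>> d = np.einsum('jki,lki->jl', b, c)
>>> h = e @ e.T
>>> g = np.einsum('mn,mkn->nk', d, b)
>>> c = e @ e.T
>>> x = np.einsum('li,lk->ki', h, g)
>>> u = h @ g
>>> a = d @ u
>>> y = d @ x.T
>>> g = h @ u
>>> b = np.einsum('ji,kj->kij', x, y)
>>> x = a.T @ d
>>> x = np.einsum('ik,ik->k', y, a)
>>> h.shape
(5, 5)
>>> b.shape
(13, 5, 31)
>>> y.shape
(13, 31)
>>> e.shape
(5, 19)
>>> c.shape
(5, 5)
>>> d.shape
(13, 5)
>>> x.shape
(31,)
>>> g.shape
(5, 31)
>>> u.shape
(5, 31)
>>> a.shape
(13, 31)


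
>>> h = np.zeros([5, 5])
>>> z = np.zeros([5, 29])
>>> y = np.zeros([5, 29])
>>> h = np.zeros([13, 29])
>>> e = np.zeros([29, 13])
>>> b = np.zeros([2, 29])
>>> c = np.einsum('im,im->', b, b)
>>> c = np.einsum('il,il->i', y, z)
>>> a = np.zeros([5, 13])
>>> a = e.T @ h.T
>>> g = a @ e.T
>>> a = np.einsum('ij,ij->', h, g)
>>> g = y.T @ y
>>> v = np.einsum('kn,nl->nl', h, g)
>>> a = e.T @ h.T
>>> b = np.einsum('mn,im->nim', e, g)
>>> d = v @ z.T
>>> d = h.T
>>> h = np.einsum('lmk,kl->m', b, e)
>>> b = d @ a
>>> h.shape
(29,)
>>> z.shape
(5, 29)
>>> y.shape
(5, 29)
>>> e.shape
(29, 13)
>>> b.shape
(29, 13)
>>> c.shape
(5,)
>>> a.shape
(13, 13)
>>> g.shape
(29, 29)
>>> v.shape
(29, 29)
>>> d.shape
(29, 13)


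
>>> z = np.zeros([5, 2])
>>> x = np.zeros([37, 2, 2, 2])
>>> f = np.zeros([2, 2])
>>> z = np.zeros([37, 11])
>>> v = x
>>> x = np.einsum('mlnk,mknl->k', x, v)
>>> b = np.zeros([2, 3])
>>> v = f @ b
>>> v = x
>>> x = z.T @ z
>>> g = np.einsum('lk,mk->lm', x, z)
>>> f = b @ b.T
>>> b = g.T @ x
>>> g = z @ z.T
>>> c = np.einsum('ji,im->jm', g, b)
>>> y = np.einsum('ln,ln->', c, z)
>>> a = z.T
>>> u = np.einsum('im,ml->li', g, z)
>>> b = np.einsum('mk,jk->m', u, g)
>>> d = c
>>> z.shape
(37, 11)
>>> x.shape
(11, 11)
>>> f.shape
(2, 2)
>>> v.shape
(2,)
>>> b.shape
(11,)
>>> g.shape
(37, 37)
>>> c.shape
(37, 11)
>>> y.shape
()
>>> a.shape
(11, 37)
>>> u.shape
(11, 37)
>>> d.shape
(37, 11)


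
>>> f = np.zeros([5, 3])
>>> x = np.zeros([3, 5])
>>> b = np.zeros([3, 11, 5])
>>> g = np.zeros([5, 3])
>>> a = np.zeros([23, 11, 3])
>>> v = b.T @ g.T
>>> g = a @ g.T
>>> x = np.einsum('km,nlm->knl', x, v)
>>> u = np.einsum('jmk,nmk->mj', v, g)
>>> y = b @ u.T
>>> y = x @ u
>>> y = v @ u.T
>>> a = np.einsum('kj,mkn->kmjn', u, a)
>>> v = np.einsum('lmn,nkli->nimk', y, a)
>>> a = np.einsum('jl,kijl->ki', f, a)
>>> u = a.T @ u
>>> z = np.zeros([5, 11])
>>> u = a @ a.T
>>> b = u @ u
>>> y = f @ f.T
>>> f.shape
(5, 3)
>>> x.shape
(3, 5, 11)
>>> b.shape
(11, 11)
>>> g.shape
(23, 11, 5)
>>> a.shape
(11, 23)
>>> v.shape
(11, 3, 11, 23)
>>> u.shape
(11, 11)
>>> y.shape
(5, 5)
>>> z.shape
(5, 11)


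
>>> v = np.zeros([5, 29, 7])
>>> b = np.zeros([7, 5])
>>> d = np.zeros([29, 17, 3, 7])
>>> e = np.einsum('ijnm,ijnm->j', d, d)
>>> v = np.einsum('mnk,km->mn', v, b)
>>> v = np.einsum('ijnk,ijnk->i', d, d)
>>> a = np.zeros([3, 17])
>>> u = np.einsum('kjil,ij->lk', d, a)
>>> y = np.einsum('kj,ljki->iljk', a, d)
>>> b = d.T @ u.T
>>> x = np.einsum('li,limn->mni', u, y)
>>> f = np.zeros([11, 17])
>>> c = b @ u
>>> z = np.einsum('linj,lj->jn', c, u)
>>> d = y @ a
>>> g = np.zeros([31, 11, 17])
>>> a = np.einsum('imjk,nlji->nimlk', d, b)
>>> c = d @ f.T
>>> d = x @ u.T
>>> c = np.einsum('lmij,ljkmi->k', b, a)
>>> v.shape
(29,)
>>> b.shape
(7, 3, 17, 7)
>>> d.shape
(17, 3, 7)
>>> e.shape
(17,)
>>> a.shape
(7, 7, 29, 3, 17)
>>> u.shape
(7, 29)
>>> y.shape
(7, 29, 17, 3)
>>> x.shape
(17, 3, 29)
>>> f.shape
(11, 17)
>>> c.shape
(29,)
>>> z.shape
(29, 17)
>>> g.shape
(31, 11, 17)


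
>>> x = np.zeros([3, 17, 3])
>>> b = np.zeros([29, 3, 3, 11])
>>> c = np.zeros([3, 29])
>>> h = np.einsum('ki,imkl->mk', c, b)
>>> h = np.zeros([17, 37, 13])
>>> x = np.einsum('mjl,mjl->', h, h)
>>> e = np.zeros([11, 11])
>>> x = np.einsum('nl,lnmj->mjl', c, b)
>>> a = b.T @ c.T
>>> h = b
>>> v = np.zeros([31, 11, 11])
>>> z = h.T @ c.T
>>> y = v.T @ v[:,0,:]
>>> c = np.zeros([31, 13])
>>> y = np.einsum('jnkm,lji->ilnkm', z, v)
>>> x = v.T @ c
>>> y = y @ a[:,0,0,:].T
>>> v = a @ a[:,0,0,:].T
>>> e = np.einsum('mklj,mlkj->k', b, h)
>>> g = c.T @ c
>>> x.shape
(11, 11, 13)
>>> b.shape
(29, 3, 3, 11)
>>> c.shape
(31, 13)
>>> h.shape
(29, 3, 3, 11)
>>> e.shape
(3,)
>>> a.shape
(11, 3, 3, 3)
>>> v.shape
(11, 3, 3, 11)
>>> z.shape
(11, 3, 3, 3)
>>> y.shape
(11, 31, 3, 3, 11)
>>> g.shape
(13, 13)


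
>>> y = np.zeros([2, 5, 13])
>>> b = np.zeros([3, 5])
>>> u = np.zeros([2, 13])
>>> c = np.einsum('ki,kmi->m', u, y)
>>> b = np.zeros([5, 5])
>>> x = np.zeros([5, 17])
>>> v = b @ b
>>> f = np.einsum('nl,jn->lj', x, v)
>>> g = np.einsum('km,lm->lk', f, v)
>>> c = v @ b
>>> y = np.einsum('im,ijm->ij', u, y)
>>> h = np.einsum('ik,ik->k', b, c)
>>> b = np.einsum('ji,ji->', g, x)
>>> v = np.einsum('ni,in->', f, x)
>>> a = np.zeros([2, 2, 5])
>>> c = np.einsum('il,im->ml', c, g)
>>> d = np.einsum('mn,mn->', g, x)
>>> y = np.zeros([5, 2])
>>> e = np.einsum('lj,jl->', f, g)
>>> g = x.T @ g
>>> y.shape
(5, 2)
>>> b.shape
()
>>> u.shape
(2, 13)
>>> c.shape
(17, 5)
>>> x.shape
(5, 17)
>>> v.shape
()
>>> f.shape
(17, 5)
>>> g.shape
(17, 17)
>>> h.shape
(5,)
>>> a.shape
(2, 2, 5)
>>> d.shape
()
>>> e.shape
()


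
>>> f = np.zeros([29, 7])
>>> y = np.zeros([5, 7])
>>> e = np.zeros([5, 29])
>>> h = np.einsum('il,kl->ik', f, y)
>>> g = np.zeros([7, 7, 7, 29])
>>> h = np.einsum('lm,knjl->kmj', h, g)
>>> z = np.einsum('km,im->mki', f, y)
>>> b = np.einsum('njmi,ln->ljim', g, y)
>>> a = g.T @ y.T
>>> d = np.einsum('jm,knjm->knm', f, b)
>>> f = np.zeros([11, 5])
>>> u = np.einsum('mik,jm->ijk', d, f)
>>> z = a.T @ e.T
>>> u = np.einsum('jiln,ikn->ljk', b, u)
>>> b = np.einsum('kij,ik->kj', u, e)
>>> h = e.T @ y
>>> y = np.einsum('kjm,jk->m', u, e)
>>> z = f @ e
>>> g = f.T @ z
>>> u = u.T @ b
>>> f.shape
(11, 5)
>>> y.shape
(11,)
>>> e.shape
(5, 29)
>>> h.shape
(29, 7)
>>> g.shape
(5, 29)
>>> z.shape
(11, 29)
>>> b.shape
(29, 11)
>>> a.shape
(29, 7, 7, 5)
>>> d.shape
(5, 7, 7)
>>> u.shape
(11, 5, 11)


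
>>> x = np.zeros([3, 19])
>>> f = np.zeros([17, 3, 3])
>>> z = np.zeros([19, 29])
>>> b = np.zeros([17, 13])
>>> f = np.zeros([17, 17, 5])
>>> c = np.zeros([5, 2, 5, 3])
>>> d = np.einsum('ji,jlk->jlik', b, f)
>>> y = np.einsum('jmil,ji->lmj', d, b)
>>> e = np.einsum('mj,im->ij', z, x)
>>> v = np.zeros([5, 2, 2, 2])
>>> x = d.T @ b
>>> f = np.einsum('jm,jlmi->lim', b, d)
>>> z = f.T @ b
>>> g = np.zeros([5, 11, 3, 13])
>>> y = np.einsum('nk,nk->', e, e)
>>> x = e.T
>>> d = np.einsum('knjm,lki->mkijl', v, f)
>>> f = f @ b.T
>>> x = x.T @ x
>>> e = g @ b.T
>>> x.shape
(3, 3)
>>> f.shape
(17, 5, 17)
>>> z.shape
(13, 5, 13)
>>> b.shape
(17, 13)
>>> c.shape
(5, 2, 5, 3)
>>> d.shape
(2, 5, 13, 2, 17)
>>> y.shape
()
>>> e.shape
(5, 11, 3, 17)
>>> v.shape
(5, 2, 2, 2)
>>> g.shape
(5, 11, 3, 13)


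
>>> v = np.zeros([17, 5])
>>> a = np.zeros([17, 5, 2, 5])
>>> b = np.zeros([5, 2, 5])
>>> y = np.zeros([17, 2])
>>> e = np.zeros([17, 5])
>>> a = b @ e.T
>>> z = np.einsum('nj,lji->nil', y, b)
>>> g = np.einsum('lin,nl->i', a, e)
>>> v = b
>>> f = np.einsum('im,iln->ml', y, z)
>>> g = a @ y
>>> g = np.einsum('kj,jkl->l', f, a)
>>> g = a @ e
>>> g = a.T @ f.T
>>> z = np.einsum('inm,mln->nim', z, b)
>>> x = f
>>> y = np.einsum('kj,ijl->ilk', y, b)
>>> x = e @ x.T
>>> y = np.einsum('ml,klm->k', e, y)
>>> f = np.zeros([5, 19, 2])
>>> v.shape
(5, 2, 5)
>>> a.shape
(5, 2, 17)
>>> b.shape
(5, 2, 5)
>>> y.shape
(5,)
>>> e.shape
(17, 5)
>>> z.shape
(5, 17, 5)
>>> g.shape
(17, 2, 2)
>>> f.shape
(5, 19, 2)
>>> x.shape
(17, 2)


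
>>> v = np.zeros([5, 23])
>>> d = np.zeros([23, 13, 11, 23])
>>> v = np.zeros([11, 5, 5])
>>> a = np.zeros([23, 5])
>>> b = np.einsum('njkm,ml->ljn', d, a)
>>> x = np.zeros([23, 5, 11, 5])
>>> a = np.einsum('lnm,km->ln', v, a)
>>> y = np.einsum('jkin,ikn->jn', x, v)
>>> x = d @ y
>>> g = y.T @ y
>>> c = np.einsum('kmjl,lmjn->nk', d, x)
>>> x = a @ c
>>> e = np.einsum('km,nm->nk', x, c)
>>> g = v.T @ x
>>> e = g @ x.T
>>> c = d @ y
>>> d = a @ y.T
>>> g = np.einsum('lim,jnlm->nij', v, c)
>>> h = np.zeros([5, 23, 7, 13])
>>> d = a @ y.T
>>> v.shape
(11, 5, 5)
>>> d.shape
(11, 23)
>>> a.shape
(11, 5)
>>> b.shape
(5, 13, 23)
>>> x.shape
(11, 23)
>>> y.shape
(23, 5)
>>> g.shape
(13, 5, 23)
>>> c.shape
(23, 13, 11, 5)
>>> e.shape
(5, 5, 11)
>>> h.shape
(5, 23, 7, 13)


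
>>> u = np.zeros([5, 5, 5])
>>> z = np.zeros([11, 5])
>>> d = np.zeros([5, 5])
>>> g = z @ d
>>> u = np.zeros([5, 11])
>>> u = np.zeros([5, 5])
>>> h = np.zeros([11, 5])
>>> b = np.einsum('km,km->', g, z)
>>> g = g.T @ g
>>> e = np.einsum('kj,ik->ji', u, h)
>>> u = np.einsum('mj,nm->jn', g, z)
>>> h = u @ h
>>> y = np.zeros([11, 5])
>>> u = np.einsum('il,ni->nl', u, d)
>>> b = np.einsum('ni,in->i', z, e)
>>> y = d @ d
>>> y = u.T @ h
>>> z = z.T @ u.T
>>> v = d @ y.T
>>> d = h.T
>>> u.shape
(5, 11)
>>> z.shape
(5, 5)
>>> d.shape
(5, 5)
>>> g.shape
(5, 5)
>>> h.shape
(5, 5)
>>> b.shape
(5,)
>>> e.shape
(5, 11)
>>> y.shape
(11, 5)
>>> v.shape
(5, 11)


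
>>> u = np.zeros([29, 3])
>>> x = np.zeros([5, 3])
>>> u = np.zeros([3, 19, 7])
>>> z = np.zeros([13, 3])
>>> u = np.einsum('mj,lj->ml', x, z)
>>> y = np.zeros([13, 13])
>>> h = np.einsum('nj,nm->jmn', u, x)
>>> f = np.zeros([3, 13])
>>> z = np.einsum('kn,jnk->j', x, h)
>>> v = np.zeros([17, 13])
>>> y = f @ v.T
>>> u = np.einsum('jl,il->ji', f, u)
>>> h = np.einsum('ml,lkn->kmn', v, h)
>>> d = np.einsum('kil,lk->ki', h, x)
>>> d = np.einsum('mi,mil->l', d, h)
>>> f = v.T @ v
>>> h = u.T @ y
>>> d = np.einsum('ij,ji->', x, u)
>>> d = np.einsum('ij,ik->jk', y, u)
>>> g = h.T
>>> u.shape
(3, 5)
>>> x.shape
(5, 3)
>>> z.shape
(13,)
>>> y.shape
(3, 17)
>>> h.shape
(5, 17)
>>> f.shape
(13, 13)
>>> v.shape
(17, 13)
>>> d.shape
(17, 5)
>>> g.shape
(17, 5)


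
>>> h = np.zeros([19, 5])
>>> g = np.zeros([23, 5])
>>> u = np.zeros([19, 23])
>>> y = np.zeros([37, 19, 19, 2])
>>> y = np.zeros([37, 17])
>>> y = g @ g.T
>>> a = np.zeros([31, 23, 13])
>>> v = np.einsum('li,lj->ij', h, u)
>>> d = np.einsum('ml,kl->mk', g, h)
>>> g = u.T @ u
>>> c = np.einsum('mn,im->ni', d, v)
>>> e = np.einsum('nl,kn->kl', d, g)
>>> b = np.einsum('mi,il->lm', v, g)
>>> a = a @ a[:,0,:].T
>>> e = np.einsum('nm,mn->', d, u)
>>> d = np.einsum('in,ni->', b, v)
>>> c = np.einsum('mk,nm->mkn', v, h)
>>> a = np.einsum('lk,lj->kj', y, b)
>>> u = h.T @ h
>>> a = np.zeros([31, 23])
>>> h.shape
(19, 5)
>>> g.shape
(23, 23)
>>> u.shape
(5, 5)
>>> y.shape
(23, 23)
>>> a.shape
(31, 23)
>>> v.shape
(5, 23)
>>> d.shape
()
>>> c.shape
(5, 23, 19)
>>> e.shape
()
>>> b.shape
(23, 5)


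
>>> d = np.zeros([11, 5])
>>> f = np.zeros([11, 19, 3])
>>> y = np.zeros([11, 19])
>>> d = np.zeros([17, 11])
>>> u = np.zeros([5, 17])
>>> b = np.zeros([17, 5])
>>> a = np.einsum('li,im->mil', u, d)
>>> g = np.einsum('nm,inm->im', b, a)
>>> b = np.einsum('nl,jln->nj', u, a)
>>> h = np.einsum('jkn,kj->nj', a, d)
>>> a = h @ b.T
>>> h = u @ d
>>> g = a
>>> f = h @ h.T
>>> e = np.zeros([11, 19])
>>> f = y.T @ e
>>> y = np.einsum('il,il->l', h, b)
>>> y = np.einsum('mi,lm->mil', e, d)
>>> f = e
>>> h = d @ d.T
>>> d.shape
(17, 11)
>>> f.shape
(11, 19)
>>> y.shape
(11, 19, 17)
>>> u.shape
(5, 17)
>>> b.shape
(5, 11)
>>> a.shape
(5, 5)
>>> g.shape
(5, 5)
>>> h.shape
(17, 17)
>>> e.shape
(11, 19)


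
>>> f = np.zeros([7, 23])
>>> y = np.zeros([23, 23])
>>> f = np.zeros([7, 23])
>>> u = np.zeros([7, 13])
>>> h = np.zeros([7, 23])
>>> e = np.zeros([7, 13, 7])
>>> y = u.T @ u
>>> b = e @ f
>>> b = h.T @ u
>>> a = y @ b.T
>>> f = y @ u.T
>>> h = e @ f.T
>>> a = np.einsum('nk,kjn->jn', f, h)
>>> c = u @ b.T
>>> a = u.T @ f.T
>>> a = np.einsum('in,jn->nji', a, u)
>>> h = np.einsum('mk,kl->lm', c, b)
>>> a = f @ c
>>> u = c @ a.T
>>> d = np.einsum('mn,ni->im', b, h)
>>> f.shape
(13, 7)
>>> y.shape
(13, 13)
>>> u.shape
(7, 13)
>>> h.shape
(13, 7)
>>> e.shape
(7, 13, 7)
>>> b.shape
(23, 13)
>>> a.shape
(13, 23)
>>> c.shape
(7, 23)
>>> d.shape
(7, 23)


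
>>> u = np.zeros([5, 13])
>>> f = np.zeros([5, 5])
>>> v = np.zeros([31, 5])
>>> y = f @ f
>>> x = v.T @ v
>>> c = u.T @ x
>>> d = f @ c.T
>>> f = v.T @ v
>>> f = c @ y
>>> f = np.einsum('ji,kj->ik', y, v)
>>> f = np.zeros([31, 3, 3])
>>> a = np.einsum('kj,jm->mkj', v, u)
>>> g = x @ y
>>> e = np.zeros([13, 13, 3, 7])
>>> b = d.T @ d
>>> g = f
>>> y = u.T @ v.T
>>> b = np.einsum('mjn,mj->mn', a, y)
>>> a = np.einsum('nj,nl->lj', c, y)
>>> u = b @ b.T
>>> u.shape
(13, 13)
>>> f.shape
(31, 3, 3)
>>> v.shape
(31, 5)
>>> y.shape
(13, 31)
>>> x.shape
(5, 5)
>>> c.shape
(13, 5)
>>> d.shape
(5, 13)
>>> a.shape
(31, 5)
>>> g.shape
(31, 3, 3)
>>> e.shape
(13, 13, 3, 7)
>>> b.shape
(13, 5)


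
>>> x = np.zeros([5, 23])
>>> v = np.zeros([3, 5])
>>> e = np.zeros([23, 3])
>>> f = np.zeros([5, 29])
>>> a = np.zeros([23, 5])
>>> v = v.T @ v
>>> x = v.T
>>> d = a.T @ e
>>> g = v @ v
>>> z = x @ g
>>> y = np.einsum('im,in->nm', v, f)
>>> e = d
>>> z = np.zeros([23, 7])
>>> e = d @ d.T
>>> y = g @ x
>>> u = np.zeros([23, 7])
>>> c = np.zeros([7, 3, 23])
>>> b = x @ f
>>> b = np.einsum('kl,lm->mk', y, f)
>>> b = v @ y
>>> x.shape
(5, 5)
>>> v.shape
(5, 5)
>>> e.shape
(5, 5)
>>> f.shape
(5, 29)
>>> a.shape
(23, 5)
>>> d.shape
(5, 3)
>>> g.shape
(5, 5)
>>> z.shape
(23, 7)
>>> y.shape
(5, 5)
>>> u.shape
(23, 7)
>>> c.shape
(7, 3, 23)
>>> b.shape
(5, 5)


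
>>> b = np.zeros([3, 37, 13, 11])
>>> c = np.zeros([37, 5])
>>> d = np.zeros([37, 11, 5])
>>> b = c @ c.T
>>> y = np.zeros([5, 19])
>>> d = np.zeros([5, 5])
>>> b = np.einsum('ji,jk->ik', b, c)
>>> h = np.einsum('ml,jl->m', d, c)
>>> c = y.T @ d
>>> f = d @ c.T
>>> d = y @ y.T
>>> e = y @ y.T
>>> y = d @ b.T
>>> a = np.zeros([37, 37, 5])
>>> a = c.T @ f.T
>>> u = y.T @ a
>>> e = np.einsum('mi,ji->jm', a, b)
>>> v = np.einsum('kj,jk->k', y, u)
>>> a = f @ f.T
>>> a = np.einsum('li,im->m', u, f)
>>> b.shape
(37, 5)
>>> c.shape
(19, 5)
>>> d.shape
(5, 5)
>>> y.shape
(5, 37)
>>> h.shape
(5,)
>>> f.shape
(5, 19)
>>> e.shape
(37, 5)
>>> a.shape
(19,)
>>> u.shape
(37, 5)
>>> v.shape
(5,)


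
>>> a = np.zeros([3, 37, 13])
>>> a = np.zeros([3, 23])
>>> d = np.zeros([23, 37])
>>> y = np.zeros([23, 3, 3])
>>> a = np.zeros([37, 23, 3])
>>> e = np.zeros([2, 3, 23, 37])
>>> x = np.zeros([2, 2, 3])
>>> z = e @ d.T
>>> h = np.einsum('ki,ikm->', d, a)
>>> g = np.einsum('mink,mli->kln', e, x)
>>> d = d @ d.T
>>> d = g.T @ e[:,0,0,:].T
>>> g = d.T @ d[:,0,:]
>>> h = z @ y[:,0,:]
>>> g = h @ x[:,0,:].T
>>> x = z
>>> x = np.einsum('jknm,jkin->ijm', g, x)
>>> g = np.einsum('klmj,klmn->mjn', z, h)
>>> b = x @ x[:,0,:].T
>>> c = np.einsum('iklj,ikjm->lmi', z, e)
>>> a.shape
(37, 23, 3)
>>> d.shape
(23, 2, 2)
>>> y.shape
(23, 3, 3)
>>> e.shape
(2, 3, 23, 37)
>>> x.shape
(23, 2, 2)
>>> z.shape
(2, 3, 23, 23)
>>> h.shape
(2, 3, 23, 3)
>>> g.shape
(23, 23, 3)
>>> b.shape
(23, 2, 23)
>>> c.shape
(23, 37, 2)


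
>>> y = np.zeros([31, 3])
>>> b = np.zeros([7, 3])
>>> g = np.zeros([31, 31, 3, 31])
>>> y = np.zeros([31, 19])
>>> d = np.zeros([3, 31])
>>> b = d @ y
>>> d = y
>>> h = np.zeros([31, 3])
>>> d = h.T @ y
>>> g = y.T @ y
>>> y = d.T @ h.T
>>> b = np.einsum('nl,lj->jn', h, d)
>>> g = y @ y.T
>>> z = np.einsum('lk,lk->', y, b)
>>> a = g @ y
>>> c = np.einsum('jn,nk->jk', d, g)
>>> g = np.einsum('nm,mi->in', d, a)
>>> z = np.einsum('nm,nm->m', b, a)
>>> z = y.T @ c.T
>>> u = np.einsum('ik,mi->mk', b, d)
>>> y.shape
(19, 31)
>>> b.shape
(19, 31)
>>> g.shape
(31, 3)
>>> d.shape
(3, 19)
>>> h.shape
(31, 3)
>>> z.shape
(31, 3)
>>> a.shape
(19, 31)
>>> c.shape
(3, 19)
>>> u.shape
(3, 31)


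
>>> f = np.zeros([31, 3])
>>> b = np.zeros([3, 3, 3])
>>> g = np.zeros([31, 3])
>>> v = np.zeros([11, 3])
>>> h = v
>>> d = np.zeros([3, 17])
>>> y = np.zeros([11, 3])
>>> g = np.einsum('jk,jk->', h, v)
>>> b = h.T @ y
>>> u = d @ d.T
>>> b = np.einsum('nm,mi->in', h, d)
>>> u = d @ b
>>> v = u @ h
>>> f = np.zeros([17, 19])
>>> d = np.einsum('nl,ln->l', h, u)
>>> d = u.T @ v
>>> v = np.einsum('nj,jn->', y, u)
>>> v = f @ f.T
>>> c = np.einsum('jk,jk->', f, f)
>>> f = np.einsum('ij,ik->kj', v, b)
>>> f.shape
(11, 17)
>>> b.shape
(17, 11)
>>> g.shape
()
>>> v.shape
(17, 17)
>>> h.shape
(11, 3)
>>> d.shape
(11, 3)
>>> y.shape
(11, 3)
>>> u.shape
(3, 11)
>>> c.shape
()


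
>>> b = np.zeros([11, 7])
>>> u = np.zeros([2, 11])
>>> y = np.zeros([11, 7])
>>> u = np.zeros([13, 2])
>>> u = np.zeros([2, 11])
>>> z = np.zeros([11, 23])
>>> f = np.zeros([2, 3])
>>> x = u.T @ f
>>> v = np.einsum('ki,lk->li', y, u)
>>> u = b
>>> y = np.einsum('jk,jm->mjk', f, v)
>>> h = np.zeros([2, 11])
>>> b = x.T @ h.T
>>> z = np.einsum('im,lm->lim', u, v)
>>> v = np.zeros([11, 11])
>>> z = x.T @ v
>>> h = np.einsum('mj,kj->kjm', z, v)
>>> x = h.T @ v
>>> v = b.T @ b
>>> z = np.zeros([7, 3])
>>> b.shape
(3, 2)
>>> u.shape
(11, 7)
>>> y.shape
(7, 2, 3)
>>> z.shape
(7, 3)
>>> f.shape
(2, 3)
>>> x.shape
(3, 11, 11)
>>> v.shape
(2, 2)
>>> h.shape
(11, 11, 3)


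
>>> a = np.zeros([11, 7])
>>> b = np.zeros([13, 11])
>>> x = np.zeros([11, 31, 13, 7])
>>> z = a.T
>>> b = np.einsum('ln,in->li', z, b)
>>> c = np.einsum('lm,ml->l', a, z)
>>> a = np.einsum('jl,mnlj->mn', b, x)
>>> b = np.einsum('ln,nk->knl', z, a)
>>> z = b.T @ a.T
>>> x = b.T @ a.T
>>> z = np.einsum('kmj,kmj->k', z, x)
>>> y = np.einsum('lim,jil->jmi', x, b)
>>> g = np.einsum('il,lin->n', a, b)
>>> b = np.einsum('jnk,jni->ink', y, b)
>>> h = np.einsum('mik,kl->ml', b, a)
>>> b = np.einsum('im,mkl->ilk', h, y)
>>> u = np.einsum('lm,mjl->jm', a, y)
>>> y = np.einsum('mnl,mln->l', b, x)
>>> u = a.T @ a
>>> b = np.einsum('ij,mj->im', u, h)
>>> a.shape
(11, 31)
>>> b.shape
(31, 7)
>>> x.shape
(7, 11, 11)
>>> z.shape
(7,)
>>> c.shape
(11,)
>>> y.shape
(11,)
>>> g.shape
(7,)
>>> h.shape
(7, 31)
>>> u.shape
(31, 31)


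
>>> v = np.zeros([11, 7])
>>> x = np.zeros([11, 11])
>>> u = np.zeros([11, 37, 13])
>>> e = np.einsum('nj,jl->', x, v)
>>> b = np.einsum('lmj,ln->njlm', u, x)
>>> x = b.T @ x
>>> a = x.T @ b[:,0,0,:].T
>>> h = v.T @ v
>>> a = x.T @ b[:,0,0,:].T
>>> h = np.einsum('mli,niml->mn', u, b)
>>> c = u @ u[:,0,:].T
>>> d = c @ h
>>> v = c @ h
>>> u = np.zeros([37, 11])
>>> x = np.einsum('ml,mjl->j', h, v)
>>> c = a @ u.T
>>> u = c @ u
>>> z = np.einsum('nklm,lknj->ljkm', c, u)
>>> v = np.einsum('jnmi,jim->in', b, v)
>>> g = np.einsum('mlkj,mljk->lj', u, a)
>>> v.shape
(37, 13)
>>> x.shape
(37,)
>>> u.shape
(11, 13, 11, 11)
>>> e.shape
()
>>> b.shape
(11, 13, 11, 37)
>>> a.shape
(11, 13, 11, 11)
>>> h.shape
(11, 11)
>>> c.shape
(11, 13, 11, 37)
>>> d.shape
(11, 37, 11)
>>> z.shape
(11, 11, 13, 37)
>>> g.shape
(13, 11)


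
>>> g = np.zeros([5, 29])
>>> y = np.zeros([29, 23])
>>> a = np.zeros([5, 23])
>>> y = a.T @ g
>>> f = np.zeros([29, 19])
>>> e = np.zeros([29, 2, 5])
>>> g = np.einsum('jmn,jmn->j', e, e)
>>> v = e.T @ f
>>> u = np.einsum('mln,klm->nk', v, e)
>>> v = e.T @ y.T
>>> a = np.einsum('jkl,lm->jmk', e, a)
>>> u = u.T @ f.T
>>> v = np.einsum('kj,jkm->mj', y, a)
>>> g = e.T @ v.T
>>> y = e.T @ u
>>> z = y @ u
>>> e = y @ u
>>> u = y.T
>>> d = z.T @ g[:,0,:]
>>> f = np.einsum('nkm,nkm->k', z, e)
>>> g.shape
(5, 2, 2)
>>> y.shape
(5, 2, 29)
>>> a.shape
(29, 23, 2)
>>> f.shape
(2,)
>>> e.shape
(5, 2, 29)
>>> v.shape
(2, 29)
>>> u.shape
(29, 2, 5)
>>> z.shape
(5, 2, 29)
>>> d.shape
(29, 2, 2)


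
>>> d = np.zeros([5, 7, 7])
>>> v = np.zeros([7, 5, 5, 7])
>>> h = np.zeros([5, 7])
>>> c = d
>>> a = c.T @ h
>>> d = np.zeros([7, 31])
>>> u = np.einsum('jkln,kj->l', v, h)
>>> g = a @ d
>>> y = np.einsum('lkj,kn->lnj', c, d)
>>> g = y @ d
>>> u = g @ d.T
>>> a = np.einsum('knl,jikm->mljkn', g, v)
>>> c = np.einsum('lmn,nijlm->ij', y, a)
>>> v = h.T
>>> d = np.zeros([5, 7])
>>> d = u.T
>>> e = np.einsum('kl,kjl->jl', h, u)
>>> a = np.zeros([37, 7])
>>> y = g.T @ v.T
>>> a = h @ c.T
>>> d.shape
(7, 31, 5)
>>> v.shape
(7, 5)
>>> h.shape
(5, 7)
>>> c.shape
(31, 7)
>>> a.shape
(5, 31)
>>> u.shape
(5, 31, 7)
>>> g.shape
(5, 31, 31)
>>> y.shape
(31, 31, 7)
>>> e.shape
(31, 7)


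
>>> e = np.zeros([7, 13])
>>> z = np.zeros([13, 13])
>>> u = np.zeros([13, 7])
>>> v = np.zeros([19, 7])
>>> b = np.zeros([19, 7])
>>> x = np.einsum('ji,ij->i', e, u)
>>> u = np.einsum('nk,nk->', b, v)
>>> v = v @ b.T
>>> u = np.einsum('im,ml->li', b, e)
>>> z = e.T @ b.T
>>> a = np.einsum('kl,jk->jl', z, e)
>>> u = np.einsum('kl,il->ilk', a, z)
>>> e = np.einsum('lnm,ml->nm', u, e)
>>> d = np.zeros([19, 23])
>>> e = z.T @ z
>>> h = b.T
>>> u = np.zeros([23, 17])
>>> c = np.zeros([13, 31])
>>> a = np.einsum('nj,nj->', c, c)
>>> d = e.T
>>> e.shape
(19, 19)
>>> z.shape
(13, 19)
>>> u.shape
(23, 17)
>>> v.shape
(19, 19)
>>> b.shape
(19, 7)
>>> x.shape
(13,)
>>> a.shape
()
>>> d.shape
(19, 19)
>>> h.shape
(7, 19)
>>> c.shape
(13, 31)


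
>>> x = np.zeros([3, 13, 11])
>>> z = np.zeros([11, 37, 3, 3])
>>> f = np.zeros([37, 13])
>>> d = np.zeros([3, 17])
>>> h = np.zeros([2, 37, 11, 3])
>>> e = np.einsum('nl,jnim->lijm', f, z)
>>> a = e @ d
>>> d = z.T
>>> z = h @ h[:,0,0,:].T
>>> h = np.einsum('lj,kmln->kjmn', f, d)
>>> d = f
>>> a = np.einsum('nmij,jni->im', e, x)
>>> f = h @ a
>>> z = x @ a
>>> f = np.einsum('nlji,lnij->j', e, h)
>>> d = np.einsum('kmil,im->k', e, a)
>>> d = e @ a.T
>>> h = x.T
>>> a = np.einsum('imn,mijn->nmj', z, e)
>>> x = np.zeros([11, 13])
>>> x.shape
(11, 13)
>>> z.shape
(3, 13, 3)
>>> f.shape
(11,)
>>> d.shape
(13, 3, 11, 11)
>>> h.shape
(11, 13, 3)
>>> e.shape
(13, 3, 11, 3)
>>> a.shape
(3, 13, 11)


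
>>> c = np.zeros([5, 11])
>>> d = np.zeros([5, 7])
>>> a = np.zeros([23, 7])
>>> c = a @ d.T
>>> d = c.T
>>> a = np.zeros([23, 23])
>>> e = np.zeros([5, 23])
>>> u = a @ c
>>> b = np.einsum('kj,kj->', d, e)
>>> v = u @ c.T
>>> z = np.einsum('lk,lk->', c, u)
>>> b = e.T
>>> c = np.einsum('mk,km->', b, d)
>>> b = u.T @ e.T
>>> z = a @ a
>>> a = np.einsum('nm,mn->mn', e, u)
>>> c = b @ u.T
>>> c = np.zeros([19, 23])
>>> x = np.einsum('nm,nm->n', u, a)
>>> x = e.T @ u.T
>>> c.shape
(19, 23)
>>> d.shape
(5, 23)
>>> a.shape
(23, 5)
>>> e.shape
(5, 23)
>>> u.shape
(23, 5)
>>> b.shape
(5, 5)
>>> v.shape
(23, 23)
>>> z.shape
(23, 23)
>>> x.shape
(23, 23)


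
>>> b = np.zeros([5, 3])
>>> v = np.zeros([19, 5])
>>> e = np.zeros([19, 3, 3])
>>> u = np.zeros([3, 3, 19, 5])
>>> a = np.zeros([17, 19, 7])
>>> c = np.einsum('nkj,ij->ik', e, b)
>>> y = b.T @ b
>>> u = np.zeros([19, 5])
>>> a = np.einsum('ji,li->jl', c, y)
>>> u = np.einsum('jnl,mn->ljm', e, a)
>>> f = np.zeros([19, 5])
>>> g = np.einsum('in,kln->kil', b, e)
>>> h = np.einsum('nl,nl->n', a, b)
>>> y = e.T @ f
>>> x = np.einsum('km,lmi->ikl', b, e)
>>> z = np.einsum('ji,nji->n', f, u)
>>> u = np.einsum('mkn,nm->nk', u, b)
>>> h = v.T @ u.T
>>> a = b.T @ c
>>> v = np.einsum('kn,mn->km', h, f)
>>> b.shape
(5, 3)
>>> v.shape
(5, 19)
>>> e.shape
(19, 3, 3)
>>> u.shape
(5, 19)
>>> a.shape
(3, 3)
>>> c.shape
(5, 3)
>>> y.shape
(3, 3, 5)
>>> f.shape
(19, 5)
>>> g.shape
(19, 5, 3)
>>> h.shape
(5, 5)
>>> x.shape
(3, 5, 19)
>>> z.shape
(3,)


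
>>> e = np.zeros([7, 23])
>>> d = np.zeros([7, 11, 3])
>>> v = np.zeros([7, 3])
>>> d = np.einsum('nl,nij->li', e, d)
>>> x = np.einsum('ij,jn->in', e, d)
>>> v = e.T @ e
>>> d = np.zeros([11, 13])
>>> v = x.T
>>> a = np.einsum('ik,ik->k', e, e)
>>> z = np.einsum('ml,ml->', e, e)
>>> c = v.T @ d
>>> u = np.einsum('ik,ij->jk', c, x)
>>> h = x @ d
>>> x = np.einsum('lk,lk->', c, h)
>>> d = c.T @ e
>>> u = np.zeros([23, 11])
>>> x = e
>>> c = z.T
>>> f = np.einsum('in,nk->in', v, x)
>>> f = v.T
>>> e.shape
(7, 23)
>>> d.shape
(13, 23)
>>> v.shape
(11, 7)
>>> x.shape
(7, 23)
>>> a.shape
(23,)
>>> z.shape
()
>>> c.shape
()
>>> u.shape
(23, 11)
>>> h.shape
(7, 13)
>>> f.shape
(7, 11)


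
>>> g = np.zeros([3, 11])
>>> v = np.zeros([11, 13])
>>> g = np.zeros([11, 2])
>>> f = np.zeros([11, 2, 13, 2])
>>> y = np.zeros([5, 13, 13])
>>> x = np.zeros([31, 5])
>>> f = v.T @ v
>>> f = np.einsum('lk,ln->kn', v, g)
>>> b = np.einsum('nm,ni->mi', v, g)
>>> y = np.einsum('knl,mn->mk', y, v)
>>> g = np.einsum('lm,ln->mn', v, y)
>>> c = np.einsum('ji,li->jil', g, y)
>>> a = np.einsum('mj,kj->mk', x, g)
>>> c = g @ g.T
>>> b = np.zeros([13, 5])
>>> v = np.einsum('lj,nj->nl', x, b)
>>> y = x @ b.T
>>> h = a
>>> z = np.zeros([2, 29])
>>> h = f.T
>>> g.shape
(13, 5)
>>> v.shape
(13, 31)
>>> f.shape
(13, 2)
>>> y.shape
(31, 13)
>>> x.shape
(31, 5)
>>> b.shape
(13, 5)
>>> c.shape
(13, 13)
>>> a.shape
(31, 13)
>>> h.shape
(2, 13)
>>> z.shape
(2, 29)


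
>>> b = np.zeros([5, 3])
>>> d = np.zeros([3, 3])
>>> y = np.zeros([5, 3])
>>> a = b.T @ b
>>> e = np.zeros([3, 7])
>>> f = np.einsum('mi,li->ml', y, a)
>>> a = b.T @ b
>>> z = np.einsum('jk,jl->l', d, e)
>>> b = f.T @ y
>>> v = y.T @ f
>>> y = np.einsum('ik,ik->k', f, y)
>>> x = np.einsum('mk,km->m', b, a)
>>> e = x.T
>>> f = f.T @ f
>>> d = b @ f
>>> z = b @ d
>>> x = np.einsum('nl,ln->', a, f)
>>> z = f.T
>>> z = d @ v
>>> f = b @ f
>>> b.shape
(3, 3)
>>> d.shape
(3, 3)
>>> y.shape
(3,)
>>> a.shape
(3, 3)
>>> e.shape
(3,)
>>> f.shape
(3, 3)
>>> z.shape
(3, 3)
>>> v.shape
(3, 3)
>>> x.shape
()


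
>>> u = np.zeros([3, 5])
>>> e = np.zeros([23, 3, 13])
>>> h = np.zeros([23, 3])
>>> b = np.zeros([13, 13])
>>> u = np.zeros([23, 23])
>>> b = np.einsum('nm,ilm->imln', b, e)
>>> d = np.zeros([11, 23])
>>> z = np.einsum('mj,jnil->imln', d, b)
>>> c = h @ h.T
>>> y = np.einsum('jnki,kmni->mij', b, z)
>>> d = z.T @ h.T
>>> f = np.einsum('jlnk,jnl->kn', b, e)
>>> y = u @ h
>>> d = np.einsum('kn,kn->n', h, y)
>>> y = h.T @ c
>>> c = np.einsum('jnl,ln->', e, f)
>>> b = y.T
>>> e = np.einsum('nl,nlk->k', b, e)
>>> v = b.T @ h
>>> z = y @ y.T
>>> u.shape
(23, 23)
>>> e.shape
(13,)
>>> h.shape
(23, 3)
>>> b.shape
(23, 3)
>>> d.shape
(3,)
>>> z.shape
(3, 3)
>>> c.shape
()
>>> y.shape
(3, 23)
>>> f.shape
(13, 3)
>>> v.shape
(3, 3)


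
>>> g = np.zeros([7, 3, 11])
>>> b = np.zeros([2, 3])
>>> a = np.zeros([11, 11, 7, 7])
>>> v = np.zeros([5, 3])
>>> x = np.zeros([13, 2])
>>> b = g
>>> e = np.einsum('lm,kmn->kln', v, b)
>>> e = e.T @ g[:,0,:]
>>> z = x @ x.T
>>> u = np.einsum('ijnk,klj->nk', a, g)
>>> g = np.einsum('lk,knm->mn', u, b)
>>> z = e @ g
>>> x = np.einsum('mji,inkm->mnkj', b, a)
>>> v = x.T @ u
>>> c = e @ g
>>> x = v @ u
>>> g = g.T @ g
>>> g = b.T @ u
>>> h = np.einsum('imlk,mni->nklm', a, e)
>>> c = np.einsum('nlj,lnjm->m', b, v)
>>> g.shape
(11, 3, 7)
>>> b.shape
(7, 3, 11)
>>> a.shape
(11, 11, 7, 7)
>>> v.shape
(3, 7, 11, 7)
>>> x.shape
(3, 7, 11, 7)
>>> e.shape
(11, 5, 11)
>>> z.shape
(11, 5, 3)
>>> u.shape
(7, 7)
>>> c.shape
(7,)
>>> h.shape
(5, 7, 7, 11)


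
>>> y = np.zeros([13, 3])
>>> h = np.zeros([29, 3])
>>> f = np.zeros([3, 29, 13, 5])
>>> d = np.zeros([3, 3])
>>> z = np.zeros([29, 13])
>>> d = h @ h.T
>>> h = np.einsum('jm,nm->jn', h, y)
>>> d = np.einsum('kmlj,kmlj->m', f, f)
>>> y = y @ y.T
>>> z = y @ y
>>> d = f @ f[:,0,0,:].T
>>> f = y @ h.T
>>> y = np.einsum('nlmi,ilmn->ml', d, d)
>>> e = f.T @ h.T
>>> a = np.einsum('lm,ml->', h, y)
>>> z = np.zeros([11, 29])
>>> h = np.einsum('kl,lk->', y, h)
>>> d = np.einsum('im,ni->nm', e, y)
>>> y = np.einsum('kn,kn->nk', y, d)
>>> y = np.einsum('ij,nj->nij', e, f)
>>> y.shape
(13, 29, 29)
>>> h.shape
()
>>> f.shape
(13, 29)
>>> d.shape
(13, 29)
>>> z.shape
(11, 29)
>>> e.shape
(29, 29)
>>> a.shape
()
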